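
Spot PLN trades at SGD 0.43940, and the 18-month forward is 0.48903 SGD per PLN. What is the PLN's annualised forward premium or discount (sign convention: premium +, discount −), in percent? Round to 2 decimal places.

T = 18/12 years.
PLN trades forward at +11.29495% vs spot over the period.
Per annum: 0.1129495 / (18/12) = 0.075300 = 7.53%.

+7.53%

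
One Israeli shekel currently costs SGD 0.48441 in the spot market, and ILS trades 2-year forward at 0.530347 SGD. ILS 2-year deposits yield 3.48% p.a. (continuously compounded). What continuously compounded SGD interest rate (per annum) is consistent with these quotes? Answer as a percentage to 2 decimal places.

8.01%

T = 2 years.
F/S = 0.530347/0.48441 = 1.0948308 = (growth of SGD) / (growth of ILS).
ILS growth factor: e^(0.0348×2) = 1.0720793.
That pins the SGD growth at 1.1737454.
r = ln(1.1737454)/2 = 0.080100 → 8.01%.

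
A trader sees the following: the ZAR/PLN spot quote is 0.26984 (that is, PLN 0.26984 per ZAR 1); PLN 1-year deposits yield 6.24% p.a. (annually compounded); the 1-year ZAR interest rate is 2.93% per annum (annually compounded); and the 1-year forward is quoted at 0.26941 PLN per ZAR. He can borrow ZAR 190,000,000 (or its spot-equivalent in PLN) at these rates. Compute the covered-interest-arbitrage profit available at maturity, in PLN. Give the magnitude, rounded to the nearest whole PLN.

T = 1 year.
Keep in ZAR, deliver into the forward: 190,000,000·1.029300·0.26941 = PLN 52,687,705.47.
Swap to PLN now, deposit: 190,000,000·0.26984·1.062400 = PLN 54,468,823.04.
The quoted forward undervalues ZAR, so borrow ZAR, convert to PLN at spot, deposit the PLN at 6.24%, and buy ZAR forward at 0.26941 to cover the loan.
Profit = 54,468,823.04 − 52,687,705.47 = PLN 1,781,118.

PLN 1,781,118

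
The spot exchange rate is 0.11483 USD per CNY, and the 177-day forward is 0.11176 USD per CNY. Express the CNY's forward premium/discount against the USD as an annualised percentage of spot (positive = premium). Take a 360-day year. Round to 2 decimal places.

T = 177/360 years.
(F − S)/S = (0.11176 − 0.11483)/0.11483 = -0.0267352.
×(1/T) gives -5.44% p.a.

-5.44%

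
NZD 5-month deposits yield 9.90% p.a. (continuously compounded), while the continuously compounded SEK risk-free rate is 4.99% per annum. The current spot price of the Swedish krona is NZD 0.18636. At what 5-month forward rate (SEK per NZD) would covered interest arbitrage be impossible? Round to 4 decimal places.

5.2573

T = 5/12 years.
NZD growth factor: e^(0.0990×5/12) = 1.0421126.
SEK accumulates by e^(0.0499×5/12) = 1.0210093.
So F = 0.18636 × 1.0421126 / 1.0210093 = 0.1902119 (NZD/SEK).
Quoted the other way: 1/0.1902119 = 5.2573 SEK per NZD.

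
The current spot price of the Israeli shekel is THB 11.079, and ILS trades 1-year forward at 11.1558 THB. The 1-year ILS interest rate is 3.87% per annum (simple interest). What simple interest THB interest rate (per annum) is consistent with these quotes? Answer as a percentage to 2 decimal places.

4.59%

T = 1 year.
F/S = 11.1558/11.079 = 1.0069320 = (growth of THB) / (growth of ILS).
The ILS side grows by 1 + 0.0387×1 = 1.038700.
Hence g_THB = 1.0459003.
(1.0459003 − 1)/T = 0.045900, i.e. 4.59%.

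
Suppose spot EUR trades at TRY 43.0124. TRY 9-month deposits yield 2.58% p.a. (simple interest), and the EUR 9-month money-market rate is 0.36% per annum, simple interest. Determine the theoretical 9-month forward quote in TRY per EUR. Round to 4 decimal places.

T = 9/12 years.
TRY accumulates by 1 + 0.0258×9/12 = 1.019350.
EUR growth factor: 1 + 0.0036×9/12 = 1.002700.
CIP: F = S · (grow TRY)/(grow EUR) = 43.0124 × 1.019350/1.002700 = 43.726628 TRY per EUR.

43.7266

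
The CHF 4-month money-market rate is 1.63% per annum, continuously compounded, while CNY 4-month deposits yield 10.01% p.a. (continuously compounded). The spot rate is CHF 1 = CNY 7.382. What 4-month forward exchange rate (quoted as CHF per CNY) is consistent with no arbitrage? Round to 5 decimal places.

T = 4/12 years.
CNY growth factor: e^(0.1001×4/12) = 1.0339296.
CHF accumulates by e^(0.0163×4/12) = 1.0054481.
CIP: F = S · (grow CNY)/(grow CHF) = 7.382 × 1.0339296/1.0054481 = 7.591111 CNY per CHF.
Invert for CHF per CNY: 1 / 7.591111 = 0.13173.

0.13173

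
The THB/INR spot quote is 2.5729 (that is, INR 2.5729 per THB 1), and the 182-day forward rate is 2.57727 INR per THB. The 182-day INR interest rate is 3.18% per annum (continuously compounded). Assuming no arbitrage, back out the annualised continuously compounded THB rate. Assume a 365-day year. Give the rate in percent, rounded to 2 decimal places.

T = 182/365 years.
CIP gives F = S · g_INR/g_THB, so g_INR/g_THB = 2.57727/2.5729 = 1.0016985.
INR growth factor: e^(0.0318×182/365) = 1.0159828.
So the THB growth factor = 1.0142601.
Take logs: ln 1.0142601 / (182/365) = 0.028397, so 2.84%.

2.84%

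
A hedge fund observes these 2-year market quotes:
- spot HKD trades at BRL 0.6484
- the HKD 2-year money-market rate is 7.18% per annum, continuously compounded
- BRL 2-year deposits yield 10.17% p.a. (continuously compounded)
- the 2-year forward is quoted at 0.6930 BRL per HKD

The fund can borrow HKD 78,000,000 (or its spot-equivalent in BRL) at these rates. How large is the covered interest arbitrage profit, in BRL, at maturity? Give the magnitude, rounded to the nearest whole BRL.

BRL 418,067

T = 2 years.
Route A — deposit HKD, sell forward: 78,000,000 × 1.1544222473 × 0.6930 = BRL 62,401,140.16.
Route B — convert at spot, deposit BRL: 78,000,000 × 0.6484 × 1.2255625953 = BRL 61,983,073.37.
The quoted forward overvalues HKD, so borrow BRL, buy HKD at spot, deposit the HKD at 7.18%, and sell the proceeds forward at 0.6930.
Arbitrage profit = |62,401,140.16 − 61,983,073.37| = BRL 418,067.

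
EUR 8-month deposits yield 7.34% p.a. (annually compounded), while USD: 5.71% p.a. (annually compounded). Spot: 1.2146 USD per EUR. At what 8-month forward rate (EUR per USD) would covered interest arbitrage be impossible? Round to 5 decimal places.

T = 8/12 years.
Growth of 1 USD over T: (1 + 0.0571)^(8/12) = 1.0377133.
EUR growth factor: (1 + 0.0734)^(8/12) = 1.0483534.
Forward (USD per EUR) = 1.2146 × 1.0377133 / 1.0483534 = 1.202273.
Quoted the other way: 1/1.202273 = 0.83176 EUR per USD.

0.83176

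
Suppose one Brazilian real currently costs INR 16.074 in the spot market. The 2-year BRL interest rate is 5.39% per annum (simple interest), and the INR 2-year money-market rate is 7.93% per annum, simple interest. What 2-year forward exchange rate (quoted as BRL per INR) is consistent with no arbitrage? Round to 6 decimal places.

T = 2 years.
Growth of 1 INR over T: 1 + 0.0793×2 = 1.158600.
Growth of 1 BRL over T: 1 + 0.0539×2 = 1.107800.
So F = 16.074 × 1.158600 / 1.107800 = 16.81110 (INR/BRL).
Invert for BRL per INR: 1 / 16.81110 = 0.059485.

0.059485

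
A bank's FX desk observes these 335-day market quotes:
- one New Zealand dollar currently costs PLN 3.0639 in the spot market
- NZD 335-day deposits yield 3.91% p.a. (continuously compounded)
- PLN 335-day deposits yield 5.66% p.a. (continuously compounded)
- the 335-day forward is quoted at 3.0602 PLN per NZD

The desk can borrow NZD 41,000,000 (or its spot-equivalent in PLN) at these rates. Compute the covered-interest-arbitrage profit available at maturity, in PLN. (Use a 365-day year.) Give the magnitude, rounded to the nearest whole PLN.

PLN 2,265,512

T = 335/365 years.
Keep in NZD, deliver into the forward: 41,000,000·1.03653798684·3.0602 = PLN 130,052,555.44.
Swap to PLN now, deposit: 41,000,000·3.0639·1.05332091068 = PLN 132,318,067.47.
The quoted forward undervalues NZD, so borrow NZD, convert to PLN at spot, deposit the PLN at 5.66%, and buy NZD forward at 3.0602 to cover the loan.
Profit = 132,318,067.47 − 130,052,555.44 = PLN 2,265,512.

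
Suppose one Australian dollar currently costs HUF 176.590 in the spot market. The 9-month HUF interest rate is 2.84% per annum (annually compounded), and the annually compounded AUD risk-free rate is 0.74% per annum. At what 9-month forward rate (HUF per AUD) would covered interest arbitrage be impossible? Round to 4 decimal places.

179.3437

T = 9/12 years.
HUF accumulates by (1 + 0.0284)^(9/12) = 1.021225266.
Growth of 1 AUD over T: (1 + 0.0074)^(9/12) = 1.005544882.
So F = 176.59 × 1.021225266 / 1.005544882 = 179.343730 (HUF/AUD).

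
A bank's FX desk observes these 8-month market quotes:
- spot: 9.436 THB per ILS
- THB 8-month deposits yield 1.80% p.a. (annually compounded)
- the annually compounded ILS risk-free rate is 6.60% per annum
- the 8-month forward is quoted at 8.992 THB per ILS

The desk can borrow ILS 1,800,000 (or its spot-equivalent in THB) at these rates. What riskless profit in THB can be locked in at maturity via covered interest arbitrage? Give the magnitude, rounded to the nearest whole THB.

T = 8/12 years.
Keep in ILS, deliver into the forward: 1,800,000·1.0435296737·8.992 = THB 16,890,153.89.
Swap to THB now, deposit: 1,800,000·9.436·1.011964285 = THB 17,188,010.99.
The quoted forward undervalues ILS, so borrow ILS, convert to THB at spot, deposit the THB at 1.80%, and buy ILS forward at 8.992 to cover the loan.
Profit = 17,188,010.99 − 16,890,153.89 = THB 297,857.

THB 297,857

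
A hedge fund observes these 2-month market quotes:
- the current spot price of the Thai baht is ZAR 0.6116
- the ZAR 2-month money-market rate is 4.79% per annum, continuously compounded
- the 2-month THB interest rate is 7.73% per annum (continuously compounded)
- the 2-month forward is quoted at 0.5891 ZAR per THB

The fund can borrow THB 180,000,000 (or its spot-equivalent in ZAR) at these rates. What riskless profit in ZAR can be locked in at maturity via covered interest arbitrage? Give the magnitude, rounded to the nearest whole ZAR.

T = 2/12 years.
Invest the THB and cover forward: 180,000,000 × 1.01296668102 × 0.5891 = ZAR 107,412,960.92.
Convert at spot and invest in ZAR: 180,000,000 × 0.6116 × 1.00801528511 = ZAR 110,970,386.71.
The quoted forward undervalues THB, so borrow THB, convert to ZAR at spot, deposit the ZAR at 4.79%, and buy THB forward at 0.5891 to cover the loan.
The gap between the two covered legs is ZAR 3,557,426.

ZAR 3,557,426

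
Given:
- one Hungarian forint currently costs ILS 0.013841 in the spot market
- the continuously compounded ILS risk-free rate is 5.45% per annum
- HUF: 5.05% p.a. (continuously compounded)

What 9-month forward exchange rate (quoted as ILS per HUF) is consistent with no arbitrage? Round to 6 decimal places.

0.013883

T = 9/12 years.
ILS accumulates by e^(0.0545×9/12) = 1.0417219.
Growth of 1 HUF over T: e^(0.0505×9/12) = 1.0386014.
Forward (ILS per HUF) = 0.013841 × 1.0417219 / 1.0386014 = 0.01388259.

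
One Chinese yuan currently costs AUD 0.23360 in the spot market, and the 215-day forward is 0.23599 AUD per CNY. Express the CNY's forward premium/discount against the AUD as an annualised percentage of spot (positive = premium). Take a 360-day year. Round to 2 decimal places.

+1.71%

T = 215/360 years.
Period premium: (0.23599 − 0.2336)/0.2336 = 0.0102312.
Annualise by dividing by T: 0.0102312 / (215/360) = 0.017131 → 1.71%.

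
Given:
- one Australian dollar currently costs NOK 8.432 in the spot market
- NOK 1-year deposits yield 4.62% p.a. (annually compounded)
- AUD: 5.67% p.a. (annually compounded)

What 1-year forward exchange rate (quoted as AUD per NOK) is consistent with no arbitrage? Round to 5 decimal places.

T = 1 year.
Growth of 1 NOK over T: (1 + 0.0462)^1 = 1.046200.
Growth of 1 AUD over T: (1 + 0.0567)^1 = 1.056700.
CIP: F = S · (grow NOK)/(grow AUD) = 8.432 × 1.046200/1.056700 = 8.348215 NOK per AUD.
Invert for AUD per NOK: 1 / 8.348215 = 0.11979.

0.11979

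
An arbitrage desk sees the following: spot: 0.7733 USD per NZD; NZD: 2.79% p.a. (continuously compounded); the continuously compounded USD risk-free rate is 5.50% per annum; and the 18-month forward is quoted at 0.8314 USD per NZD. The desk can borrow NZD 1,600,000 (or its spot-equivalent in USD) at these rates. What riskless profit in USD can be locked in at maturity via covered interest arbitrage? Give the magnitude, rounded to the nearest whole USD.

USD 43,407

T = 18/12 years.
Invest the NZD and cover forward: 1,600,000 × 1.042738056 × 0.8314 = USD 1,387,091.87.
Convert at spot and invest in USD: 1,600,000 × 0.7733 × 1.085998673 = USD 1,343,684.44.
The quoted forward overvalues NZD, so borrow USD, buy NZD at spot, deposit the NZD at 2.79%, and sell the proceeds forward at 0.8314.
The gap between the two covered legs is USD 43,407.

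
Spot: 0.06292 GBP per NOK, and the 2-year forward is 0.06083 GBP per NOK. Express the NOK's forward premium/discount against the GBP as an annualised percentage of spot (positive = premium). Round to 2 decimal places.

-1.66%

T = 2 years.
Period premium: (0.06083 − 0.06292)/0.06292 = -0.0332168.
Per annum: -0.0332168 / 2 = -0.016608 = -1.66%.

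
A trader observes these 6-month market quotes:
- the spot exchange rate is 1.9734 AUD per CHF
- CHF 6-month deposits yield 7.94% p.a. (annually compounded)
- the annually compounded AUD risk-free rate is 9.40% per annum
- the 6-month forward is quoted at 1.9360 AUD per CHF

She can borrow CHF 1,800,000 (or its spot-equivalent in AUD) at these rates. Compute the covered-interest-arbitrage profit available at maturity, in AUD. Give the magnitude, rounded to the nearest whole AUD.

T = 6/12 years.
Keep in CHF, deliver into the forward: 1,800,000·1.038941769·1.9360 = AUD 3,620,504.28.
Swap to AUD now, deposit: 1,800,000·1.9734·1.045944549 = AUD 3,715,320.55.
The quoted forward undervalues CHF, so borrow CHF, convert to AUD at spot, deposit the AUD at 9.40%, and buy CHF forward at 1.9360 to cover the loan.
Profit = 3,715,320.55 − 3,620,504.28 = AUD 94,816.

AUD 94,816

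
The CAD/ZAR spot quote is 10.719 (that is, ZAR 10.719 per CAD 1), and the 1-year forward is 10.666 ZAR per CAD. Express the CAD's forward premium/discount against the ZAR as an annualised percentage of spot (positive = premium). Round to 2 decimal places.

T = 1 year.
(F − S)/S = (10.666 − 10.719)/10.719 = -0.0049445.
Annualise by dividing by T: -0.0049445 / 1 = -0.004945 → -0.49%.

-0.49%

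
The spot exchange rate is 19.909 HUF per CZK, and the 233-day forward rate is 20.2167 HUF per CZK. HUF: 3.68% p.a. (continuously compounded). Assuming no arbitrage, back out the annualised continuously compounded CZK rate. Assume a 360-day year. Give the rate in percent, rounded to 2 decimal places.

T = 233/360 years.
CIP gives F = S · g_HUF/g_CZK, so g_HUF/g_CZK = 20.2167/19.909 = 1.0154553.
The HUF side grows by e^(0.0368×233/360) = 1.0241037.
So the CZK growth factor = 1.0085168.
Take logs: ln 1.0085168 / (233/360) = 0.013103, so 1.31%.

1.31%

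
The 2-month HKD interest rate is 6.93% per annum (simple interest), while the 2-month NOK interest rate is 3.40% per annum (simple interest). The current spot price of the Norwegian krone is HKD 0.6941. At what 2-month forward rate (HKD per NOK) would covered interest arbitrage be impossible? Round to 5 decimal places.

0.69816

T = 2/12 years.
Growth of 1 HKD over T: 1 + 0.0693×2/12 = 1.011550.
NOK growth factor: 1 + 0.0340×2/12 = 1.0056667.
CIP: F = S · (grow HKD)/(grow NOK) = 0.6941 × 1.011550/1.0056667 = 0.6981606 HKD per NOK.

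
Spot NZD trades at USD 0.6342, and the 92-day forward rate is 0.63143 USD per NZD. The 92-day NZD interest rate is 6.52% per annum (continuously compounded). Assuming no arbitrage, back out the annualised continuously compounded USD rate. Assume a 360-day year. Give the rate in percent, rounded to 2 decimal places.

4.81%

T = 92/360 years.
F/S = 0.63143/0.6342 = 0.9956323 = (growth of USD) / (growth of NZD).
NZD growth factor: e^(0.0652×92/360) = 1.0168018.
So the USD growth factor = 1.0123607.
r = ln(1.0123607)/(92/360) = 0.048071 → 4.81%.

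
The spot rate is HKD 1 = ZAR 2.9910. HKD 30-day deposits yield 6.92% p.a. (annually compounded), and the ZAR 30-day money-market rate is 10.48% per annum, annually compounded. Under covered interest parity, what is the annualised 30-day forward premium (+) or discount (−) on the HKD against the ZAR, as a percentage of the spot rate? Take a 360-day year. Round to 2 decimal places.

T = 30/360 years.
F = S · g_ZAR/g_HKD = 2.991 × 1.0083399/1.0055915 = 2.9991748.
Annualised premium = (F − S)/S × (1/T) = (2.9991748 − 2.991)/2.991 ÷ (30/360) = 3.28%.

+3.28%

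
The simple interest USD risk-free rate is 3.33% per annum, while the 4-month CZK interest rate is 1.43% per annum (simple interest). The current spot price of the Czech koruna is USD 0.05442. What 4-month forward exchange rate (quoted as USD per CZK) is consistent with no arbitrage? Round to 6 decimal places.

T = 4/12 years.
USD growth factor: 1 + 0.0333×4/12 = 1.011100.
CZK growth factor: 1 + 0.0143×4/12 = 1.0047667.
CIP: F = S · (grow USD)/(grow CZK) = 0.05442 × 1.011100/1.0047667 = 0.05476302 USD per CZK.

0.054763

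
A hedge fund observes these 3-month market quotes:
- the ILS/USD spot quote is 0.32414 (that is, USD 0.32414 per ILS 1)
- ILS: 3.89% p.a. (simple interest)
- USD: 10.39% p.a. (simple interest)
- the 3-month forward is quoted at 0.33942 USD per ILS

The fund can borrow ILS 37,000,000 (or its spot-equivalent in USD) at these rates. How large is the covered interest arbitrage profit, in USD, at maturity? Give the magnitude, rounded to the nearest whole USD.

T = 3/12 years.
Invest the ILS and cover forward: 37,000,000 × 1.009725 × 0.33942 = USD 12,680,671.80.
Convert at spot and invest in USD: 37,000,000 × 0.32414 × 1.025975 = USD 12,304,702.85.
The quoted forward overvalues ILS, so borrow USD, buy ILS at spot, deposit the ILS at 3.89%, and sell the proceeds forward at 0.33942.
The gap between the two covered legs is USD 375,969.

USD 375,969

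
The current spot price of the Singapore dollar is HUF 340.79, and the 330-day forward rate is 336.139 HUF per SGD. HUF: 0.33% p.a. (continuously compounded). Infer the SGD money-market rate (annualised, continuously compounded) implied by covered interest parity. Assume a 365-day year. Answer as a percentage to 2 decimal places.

T = 330/365 years.
F/S = 336.139/340.79 = 0.9863523 = (growth of HUF) / (growth of SGD).
HUF growth factor: e^(0.0033×330/365) = 1.002988.
That pins the SGD growth at 1.0168659.
Take logs: ln 1.0168659 / (330/365) = 0.018499, so 1.85%.

1.85%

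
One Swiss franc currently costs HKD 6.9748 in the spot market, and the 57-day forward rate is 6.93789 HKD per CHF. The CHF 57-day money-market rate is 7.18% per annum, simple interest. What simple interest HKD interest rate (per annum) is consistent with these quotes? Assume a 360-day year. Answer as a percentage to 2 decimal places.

T = 57/360 years.
F/S = 6.93789/6.9748 = 0.9947081 = (growth of HKD) / (growth of CHF).
CHF growth factor: 1 + 0.0718×57/360 = 1.0113683.
Hence g_HKD = 1.0060162.
(1.0060162 − 1)/T = 0.037997, i.e. 3.80%.

3.80%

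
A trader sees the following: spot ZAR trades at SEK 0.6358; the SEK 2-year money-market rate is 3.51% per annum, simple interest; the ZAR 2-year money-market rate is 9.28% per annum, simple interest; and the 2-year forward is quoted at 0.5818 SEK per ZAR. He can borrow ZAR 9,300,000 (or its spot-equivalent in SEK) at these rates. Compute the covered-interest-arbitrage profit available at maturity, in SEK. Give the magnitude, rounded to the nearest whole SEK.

T = 2 years.
Invest the ZAR and cover forward: 9,300,000 × 1.185600 × 0.5818 = SEK 6,414,973.34.
Convert at spot and invest in SEK: 9,300,000 × 0.6358 × 1.070200 = SEK 6,328,028.39.
The quoted forward overvalues ZAR, so borrow SEK, buy ZAR at spot, deposit the ZAR at 9.28%, and sell the proceeds forward at 0.5818.
The gap between the two covered legs is SEK 86,945.

SEK 86,945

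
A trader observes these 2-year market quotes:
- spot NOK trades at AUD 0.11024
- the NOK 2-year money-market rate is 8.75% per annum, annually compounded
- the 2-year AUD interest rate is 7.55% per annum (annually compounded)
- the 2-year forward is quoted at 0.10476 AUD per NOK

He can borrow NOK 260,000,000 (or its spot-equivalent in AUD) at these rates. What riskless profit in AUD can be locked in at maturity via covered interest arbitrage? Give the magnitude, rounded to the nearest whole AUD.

AUD 941,087

T = 2 years.
Route A — deposit NOK, sell forward: 260,000,000 × 1.18265625 × 0.10476 = AUD 32,212,717.88.
Route B — convert at spot, deposit AUD: 260,000,000 × 0.11024 × 1.15670025 = AUD 33,153,805.25.
The quoted forward undervalues NOK, so borrow NOK, convert to AUD at spot, deposit the AUD at 7.55%, and buy NOK forward at 0.10476 to cover the loan.
Arbitrage profit = |32,212,717.88 − 33,153,805.25| = AUD 941,087.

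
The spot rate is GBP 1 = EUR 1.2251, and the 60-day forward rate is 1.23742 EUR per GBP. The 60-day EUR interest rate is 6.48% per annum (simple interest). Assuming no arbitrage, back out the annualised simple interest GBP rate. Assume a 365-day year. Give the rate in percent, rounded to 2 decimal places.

0.36%

T = 60/365 years.
CIP gives F = S · g_EUR/g_GBP, so g_EUR/g_GBP = 1.23742/1.2251 = 1.0100563.
The EUR side grows by 1 + 0.0648×60/365 = 1.0106521.
So the GBP growth factor = 1.0005899.
(1.0005899 − 1)/T = 0.003589, i.e. 0.36%.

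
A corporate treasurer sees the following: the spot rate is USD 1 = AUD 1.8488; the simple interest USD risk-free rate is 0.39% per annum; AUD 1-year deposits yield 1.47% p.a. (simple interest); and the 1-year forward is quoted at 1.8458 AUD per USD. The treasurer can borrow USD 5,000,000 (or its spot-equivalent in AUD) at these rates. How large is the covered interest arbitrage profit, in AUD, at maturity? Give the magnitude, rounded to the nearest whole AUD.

AUD 114,894

T = 1 year.
Route A — deposit USD, sell forward: 5,000,000 × 1.003900 × 1.8458 = AUD 9,264,993.10.
Route B — convert at spot, deposit AUD: 5,000,000 × 1.8488 × 1.014700 = AUD 9,379,886.80.
The quoted forward undervalues USD, so borrow USD, convert to AUD at spot, deposit the AUD at 1.47%, and buy USD forward at 1.8458 to cover the loan.
Arbitrage profit = |9,264,993.10 − 9,379,886.80| = AUD 114,894.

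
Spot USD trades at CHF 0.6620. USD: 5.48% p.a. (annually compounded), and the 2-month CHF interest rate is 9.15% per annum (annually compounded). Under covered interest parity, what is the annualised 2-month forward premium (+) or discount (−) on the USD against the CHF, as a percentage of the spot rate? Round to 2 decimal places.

+3.43%

T = 2/12 years.
CIP forward (CHF per USD) = 0.662 × 1.0146991/1.0089315 = 0.6657844.
Annualised premium = (F − S)/S × (1/T) = (0.6657844 − 0.662)/0.662 ÷ (2/12) = 3.43%.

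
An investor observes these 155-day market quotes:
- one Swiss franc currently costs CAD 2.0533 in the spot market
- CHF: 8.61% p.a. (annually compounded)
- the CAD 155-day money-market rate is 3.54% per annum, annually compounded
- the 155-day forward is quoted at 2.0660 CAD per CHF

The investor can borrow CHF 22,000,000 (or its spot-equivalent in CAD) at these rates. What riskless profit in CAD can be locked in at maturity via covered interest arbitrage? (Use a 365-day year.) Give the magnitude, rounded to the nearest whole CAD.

T = 155/365 years.
Invest the CHF and cover forward: 22,000,000 × 1.0356962091 × 2.0660 = CAD 47,074,464.10.
Convert at spot and invest in CAD: 22,000,000 × 2.0533 × 1.014882571 = CAD 45,844,884.43.
The quoted forward overvalues CHF, so borrow CAD, buy CHF at spot, deposit the CHF at 8.61%, and sell the proceeds forward at 2.0660.
Arbitrage profit = |47,074,464.10 − 45,844,884.43| = CAD 1,229,580.

CAD 1,229,580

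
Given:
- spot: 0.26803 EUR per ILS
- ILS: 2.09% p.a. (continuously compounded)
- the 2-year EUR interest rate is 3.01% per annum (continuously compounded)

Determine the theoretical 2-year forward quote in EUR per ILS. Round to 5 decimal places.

0.27301

T = 2 years.
EUR accumulates by e^(0.0301×2) = 1.0620489.
Growth of 1 ILS over T: e^(0.0209×2) = 1.0426859.
Forward (EUR per ILS) = 0.26803 × 1.0620489 / 1.0426859 = 0.2730074.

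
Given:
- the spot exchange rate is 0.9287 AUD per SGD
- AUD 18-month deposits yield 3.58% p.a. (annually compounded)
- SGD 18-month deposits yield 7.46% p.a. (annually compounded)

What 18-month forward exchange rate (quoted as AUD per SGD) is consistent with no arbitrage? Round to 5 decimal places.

0.87886

T = 18/12 years.
AUD accumulates by (1 + 0.0358)^(18/12) = 1.0541778.
Growth of 1 SGD over T: (1 + 0.0746)^(18/12) = 1.1139617.
Forward (AUD per SGD) = 0.9287 × 1.0541778 / 1.1139617 = 0.8788587.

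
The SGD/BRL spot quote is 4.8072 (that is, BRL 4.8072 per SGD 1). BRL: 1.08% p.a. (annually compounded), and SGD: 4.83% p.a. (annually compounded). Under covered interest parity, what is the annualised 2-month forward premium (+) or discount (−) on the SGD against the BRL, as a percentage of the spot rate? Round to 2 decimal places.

T = 2/12 years.
No-arbitrage forward: 4.8072 × 1.001792 / 1.0078926 = 4.7781028 BRL/SGD.
(F − S)/S ÷ T = (4.7781028 − 4.8072)/4.8072/(2/12) = -0.036317 → -3.63%.

-3.63%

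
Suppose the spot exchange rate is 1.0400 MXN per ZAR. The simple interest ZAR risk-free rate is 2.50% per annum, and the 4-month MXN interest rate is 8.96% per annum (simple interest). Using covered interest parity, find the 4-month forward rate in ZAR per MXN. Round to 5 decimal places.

T = 4/12 years.
MXN accumulates by 1 + 0.0896×4/12 = 1.0298667.
Growth of 1 ZAR over T: 1 + 0.0250×4/12 = 1.0083333.
CIP: F = S · (grow MXN)/(grow ZAR) = 1.04 × 1.0298667/1.0083333 = 1.062210 MXN per ZAR.
Quoted the other way: 1/1.062210 = 0.94143 ZAR per MXN.

0.94143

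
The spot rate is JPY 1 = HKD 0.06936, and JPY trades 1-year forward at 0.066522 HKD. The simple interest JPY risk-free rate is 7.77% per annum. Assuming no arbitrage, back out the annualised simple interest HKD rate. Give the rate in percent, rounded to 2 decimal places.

T = 1 year.
CIP gives F = S · g_HKD/g_JPY, so g_HKD/g_JPY = 0.066522/0.06936 = 0.9590830.
The JPY side grows by 1 + 0.0777×1 = 1.077700.
Hence g_HKD = 1.0336037.
(1.0336037 − 1)/T = 0.033604, i.e. 3.36%.

3.36%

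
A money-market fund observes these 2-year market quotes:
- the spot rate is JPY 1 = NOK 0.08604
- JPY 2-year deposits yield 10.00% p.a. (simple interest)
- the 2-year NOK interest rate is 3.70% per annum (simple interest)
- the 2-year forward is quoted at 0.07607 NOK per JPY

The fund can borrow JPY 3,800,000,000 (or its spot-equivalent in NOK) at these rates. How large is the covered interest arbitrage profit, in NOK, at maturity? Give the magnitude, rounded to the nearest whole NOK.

NOK 4,267,248

T = 2 years.
Route A — deposit JPY, sell forward: 3,800,000,000 × 1.200000 × 0.07607 = NOK 346,879,200.00.
Route B — convert at spot, deposit NOK: 3,800,000,000 × 0.08604 × 1.074000 = NOK 351,146,448.00.
The quoted forward undervalues JPY, so borrow JPY, convert to NOK at spot, deposit the NOK at 3.70%, and buy JPY forward at 0.07607 to cover the loan.
Profit = 351,146,448.00 − 346,879,200.00 = NOK 4,267,248.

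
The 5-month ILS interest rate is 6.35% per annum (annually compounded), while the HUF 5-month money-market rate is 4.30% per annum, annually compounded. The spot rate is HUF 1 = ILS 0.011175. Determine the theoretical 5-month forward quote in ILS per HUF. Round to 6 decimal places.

0.011266

T = 5/12 years.
ILS accumulates by (1 + 0.0635)^(5/12) = 1.0259841.
HUF growth factor: (1 + 0.0430)^(5/12) = 1.0176969.
Forward (ILS per HUF) = 0.011175 × 1.0259841 / 1.0176969 = 0.01126600.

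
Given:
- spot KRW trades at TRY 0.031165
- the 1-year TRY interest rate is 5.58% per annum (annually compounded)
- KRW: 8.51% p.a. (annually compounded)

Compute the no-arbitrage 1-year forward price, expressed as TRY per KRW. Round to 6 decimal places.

0.030323

T = 1 year.
TRY growth factor: (1 + 0.0558)^1 = 1.055800.
KRW growth factor: (1 + 0.0851)^1 = 1.085100.
So F = 0.031165 × 1.055800 / 1.085100 = 0.03032348 (TRY/KRW).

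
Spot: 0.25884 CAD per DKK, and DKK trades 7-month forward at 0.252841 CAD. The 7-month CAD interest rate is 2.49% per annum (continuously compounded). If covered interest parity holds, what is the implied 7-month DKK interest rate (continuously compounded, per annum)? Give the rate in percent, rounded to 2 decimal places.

6.51%

T = 7/12 years.
By CIP, F/S equals the CAD-to-DKK growth ratio: 0.252841/0.25884 = 0.9768235.
The CAD side grows by e^(0.0249×7/12) = 1.014631.
That pins the DKK growth at 1.0387045.
Take logs: ln 1.0387045 / (7/12) = 0.065099, so 6.51%.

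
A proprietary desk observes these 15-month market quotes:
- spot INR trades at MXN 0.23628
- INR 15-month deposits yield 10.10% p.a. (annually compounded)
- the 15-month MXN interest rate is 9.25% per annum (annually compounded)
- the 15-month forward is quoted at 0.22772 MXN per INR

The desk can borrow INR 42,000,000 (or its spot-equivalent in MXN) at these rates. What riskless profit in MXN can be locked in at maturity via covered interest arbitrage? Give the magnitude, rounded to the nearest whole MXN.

T = 15/12 years.
Invest the INR and cover forward: 42,000,000 × 1.127805346 × 0.22772 = MXN 10,786,601.00.
Convert at spot and invest in MXN: 42,000,000 × 0.23628 × 1.116932189 = MXN 11,084,166.98.
The quoted forward undervalues INR, so borrow INR, convert to MXN at spot, deposit the MXN at 9.25%, and buy INR forward at 0.22772 to cover the loan.
Arbitrage profit = |10,786,601.00 − 11,084,166.98| = MXN 297,566.

MXN 297,566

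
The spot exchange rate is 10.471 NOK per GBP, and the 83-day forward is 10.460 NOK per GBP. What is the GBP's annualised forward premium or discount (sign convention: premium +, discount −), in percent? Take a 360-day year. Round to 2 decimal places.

T = 83/360 years.
GBP trades forward at -0.10505% vs spot over the period.
Annualise by dividing by T: -0.0010505 / (83/360) = -0.004556 → -0.46%.

-0.46%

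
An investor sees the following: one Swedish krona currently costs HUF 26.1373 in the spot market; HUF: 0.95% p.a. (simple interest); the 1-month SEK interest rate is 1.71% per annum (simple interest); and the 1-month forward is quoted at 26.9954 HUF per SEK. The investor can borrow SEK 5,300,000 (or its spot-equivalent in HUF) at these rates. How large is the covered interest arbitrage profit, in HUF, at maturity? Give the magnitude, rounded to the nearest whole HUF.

HUF 4,642,145

T = 1/12 years.
Keep in SEK, deliver into the forward: 5,300,000·1.001425·26.9954 = HUF 143,279,502.76.
Swap to HUF now, deposit: 5,300,000·26.1373·1.00079166667 = HUF 138,637,357.76.
The quoted forward overvalues SEK, so borrow HUF, buy SEK at spot, deposit the SEK at 1.71%, and sell the proceeds forward at 26.9954.
The gap between the two covered legs is HUF 4,642,145.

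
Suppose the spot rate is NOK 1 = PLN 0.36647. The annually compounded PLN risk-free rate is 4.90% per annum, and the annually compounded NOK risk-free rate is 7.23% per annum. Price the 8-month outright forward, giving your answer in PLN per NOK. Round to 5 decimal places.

0.36114

T = 8/12 years.
Growth of 1 PLN over T: (1 + 0.0490)^(8/12) = 1.0324055.
NOK growth factor: (1 + 0.0723)^(8/12) = 1.0476371.
CIP: F = S · (grow PLN)/(grow NOK) = 0.36647 × 1.0324055/1.0476371 = 0.3611419 PLN per NOK.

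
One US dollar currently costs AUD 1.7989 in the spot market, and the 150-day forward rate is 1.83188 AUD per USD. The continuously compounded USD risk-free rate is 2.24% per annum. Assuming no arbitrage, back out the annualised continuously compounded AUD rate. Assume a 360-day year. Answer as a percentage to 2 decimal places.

6.60%

T = 150/360 years.
F/S = 1.83188/1.7989 = 1.0183334 = (growth of AUD) / (growth of USD).
USD growth factor: e^(0.0224×150/360) = 1.009377.
Hence g_AUD = 1.0278823.
Take logs: ln 1.0278823 / (150/360) = 0.066002, so 6.60%.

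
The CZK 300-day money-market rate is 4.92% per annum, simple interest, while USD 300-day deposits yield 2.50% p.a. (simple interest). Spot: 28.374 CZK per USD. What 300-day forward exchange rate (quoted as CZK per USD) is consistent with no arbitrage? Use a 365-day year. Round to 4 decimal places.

28.9270

T = 300/365 years.
CZK growth factor: 1 + 0.0492×300/365 = 1.04043836.
USD accumulates by 1 + 0.0250×300/365 = 1.02054795.
CIP: F = S · (grow CZK)/(grow USD) = 28.374 × 1.04043836/1.02054795 = 28.927007 CZK per USD.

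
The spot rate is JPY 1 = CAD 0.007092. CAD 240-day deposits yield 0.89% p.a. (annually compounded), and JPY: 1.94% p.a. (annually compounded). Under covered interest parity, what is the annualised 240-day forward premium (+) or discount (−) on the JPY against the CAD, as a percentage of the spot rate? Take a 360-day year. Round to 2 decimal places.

-1.03%

T = 240/360 years.
CIP forward (CAD per JPY) = 0.007092 × 1.0059246/1.0128919 = 0.007043217.
(F − S)/S ÷ T = (0.007043217 − 0.007092)/0.007092/(240/360) = -0.010318 → -1.03%.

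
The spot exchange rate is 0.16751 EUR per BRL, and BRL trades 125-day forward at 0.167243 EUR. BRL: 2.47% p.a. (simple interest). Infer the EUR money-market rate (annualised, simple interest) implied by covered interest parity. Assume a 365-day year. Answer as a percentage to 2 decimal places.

T = 125/365 years.
By CIP, F/S equals the EUR-to-BRL growth ratio: 0.167243/0.16751 = 0.9984061.
The BRL side grows by 1 + 0.0247×125/365 = 1.0084589.
So the EUR growth factor = 1.0068515.
r = (1.0068515 − 1)/(125/365) = 0.020006 → 2.00%.

2.00%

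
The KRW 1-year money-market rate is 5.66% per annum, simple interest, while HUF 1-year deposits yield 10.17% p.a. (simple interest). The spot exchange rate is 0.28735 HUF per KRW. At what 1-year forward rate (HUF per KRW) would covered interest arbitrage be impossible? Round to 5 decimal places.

0.29962

T = 1 year.
HUF accumulates by 1 + 0.1017×1 = 1.101700.
KRW accumulates by 1 + 0.0566×1 = 1.056600.
CIP: F = S · (grow HUF)/(grow KRW) = 0.28735 × 1.101700/1.056600 = 0.2996153 HUF per KRW.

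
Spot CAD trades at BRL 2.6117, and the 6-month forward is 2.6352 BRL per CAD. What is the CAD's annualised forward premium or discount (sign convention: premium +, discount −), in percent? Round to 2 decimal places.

T = 6/12 years.
CAD trades forward at +0.89980% vs spot over the period.
×(1/T) gives 1.80% p.a.

+1.80%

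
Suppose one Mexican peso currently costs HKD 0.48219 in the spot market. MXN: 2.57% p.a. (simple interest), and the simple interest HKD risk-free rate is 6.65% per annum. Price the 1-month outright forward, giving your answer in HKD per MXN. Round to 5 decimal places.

T = 1/12 years.
HKD growth factor: 1 + 0.0665×1/12 = 1.0055417.
MXN accumulates by 1 + 0.0257×1/12 = 1.0021417.
So F = 0.48219 × 1.0055417 / 1.0021417 = 0.4838259 (HKD/MXN).

0.48383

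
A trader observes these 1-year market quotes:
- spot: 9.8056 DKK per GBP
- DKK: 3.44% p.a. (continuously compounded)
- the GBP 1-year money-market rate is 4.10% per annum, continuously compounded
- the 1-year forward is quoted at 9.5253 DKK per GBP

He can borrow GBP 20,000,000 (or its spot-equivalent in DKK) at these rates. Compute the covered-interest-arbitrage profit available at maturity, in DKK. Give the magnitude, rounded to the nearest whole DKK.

DKK 4,496,553

T = 1 year.
Invest the GBP and cover forward: 20,000,000 × 1.04185210555 × 9.5253 = DKK 198,479,077.22.
Convert at spot and invest in DKK: 20,000,000 × 9.8056 × 1.03499852335 = DKK 202,975,630.41.
The quoted forward undervalues GBP, so borrow GBP, convert to DKK at spot, deposit the DKK at 3.44%, and buy GBP forward at 9.5253 to cover the loan.
Profit = 202,975,630.41 − 198,479,077.22 = DKK 4,496,553.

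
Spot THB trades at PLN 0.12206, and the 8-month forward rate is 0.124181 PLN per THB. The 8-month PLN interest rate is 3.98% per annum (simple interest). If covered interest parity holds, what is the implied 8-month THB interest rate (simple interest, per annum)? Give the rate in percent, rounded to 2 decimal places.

T = 8/12 years.
By CIP, F/S equals the PLN-to-THB growth ratio: 0.124181/0.12206 = 1.0173767.
PLN growth factor: 1 + 0.0398×8/12 = 1.0265333.
Hence g_THB = 1.0090002.
r = (1.0090002 − 1)/(8/12) = 0.013500 → 1.35%.

1.35%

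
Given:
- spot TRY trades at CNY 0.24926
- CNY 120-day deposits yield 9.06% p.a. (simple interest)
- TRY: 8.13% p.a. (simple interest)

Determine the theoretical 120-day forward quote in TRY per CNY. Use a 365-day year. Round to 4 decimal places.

T = 120/365 years.
Growth of 1 CNY over T: 1 + 0.0906×120/365 = 1.0297863.
TRY accumulates by 1 + 0.0813×120/365 = 1.0267288.
CIP: F = S · (grow CNY)/(grow TRY) = 0.24926 × 1.0297863/1.0267288 = 0.2500023 CNY per TRY.
Invert for TRY per CNY: 1 / 0.2500023 = 4.0000.

4.0000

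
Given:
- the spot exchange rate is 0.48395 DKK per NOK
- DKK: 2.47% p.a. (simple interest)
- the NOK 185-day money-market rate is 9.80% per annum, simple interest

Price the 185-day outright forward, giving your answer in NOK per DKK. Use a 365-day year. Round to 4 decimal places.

T = 185/365 years.
DKK growth factor: 1 + 0.0247×185/365 = 1.0125192.
NOK accumulates by 1 + 0.0980×185/365 = 1.0496712.
CIP: F = S · (grow DKK)/(grow NOK) = 0.48395 × 1.0125192/1.0496712 = 0.4668211 DKK per NOK.
Invert for NOK per DKK: 1 / 0.4668211 = 2.1421.

2.1421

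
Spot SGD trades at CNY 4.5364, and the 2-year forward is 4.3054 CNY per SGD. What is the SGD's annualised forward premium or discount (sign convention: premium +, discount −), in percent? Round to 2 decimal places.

-2.55%

T = 2 years.
SGD trades forward at -5.09214% vs spot over the period.
×(1/T) gives -2.55% p.a.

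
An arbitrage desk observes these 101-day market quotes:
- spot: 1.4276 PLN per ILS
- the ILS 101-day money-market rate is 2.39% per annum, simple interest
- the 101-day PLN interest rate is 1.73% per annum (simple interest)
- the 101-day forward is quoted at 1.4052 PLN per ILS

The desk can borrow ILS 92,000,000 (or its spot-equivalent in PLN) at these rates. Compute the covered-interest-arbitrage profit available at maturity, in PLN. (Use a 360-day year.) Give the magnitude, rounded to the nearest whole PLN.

PLN 1,831,422

T = 101/360 years.
Keep in ILS, deliver into the forward: 92,000,000·1.00670527778·1.4052 = PLN 130,145,247.58.
Swap to PLN now, deposit: 92,000,000·1.4276·1.00485361111 = PLN 131,976,669.40.
The quoted forward undervalues ILS, so borrow ILS, convert to PLN at spot, deposit the PLN at 1.73%, and buy ILS forward at 1.4052 to cover the loan.
Arbitrage profit = |130,145,247.58 − 131,976,669.40| = PLN 1,831,422.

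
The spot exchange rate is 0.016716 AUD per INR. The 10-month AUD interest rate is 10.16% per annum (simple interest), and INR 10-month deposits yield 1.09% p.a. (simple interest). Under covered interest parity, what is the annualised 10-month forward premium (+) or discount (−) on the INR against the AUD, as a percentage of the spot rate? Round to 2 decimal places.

+8.99%

T = 10/12 years.
CIP forward (AUD per INR) = 0.016716 × 1.0846667/1.0090833 = 0.017968079.
(F − S)/S ÷ T = (0.017968079 − 0.016716)/0.016716/(10/12) = 0.089884 → 8.99%.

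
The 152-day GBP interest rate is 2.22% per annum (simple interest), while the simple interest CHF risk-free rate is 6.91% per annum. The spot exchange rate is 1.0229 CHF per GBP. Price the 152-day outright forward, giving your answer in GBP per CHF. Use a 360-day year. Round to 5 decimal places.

0.95880

T = 152/360 years.
CHF growth factor: 1 + 0.0691×152/360 = 1.0291756.
GBP growth factor: 1 + 0.0222×152/360 = 1.0093733.
Forward (CHF per GBP) = 1.0229 × 1.0291756 / 1.0093733 = 1.042968.
Quoted the other way: 1/1.042968 = 0.95880 GBP per CHF.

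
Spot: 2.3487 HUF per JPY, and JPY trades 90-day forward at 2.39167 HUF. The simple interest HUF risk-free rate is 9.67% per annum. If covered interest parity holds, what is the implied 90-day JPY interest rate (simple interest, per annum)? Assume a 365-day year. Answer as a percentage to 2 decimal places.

2.21%

T = 90/365 years.
By CIP, F/S equals the HUF-to-JPY growth ratio: 2.39167/2.3487 = 1.0182952.
The HUF side grows by 1 + 0.0967×90/365 = 1.0238438.
That pins the JPY growth at 1.0054489.
(1.0054489 − 1)/T = 0.022098, i.e. 2.21%.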